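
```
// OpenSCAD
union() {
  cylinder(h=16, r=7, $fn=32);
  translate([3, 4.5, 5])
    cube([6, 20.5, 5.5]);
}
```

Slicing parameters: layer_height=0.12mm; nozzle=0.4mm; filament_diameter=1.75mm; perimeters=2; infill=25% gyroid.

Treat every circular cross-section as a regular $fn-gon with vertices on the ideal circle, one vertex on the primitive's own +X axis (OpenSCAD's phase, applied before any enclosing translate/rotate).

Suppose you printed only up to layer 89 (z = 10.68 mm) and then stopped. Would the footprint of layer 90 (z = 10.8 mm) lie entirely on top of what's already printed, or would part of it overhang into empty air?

Compare the two slices. At z = 10.68: the r=7 cylinder contributes a regular 32-gon of circumradius 7 (area = (32/2)·7.000²·sin(360°/32) = 152.95 mm²); the cube at (3, 4.5) is not intersected at this z (z outside [5, 10.5]); Taking the union: only the r=7 cylinder is present, so the union is just that shape — area = 152.95 mm². At z = 10.8: the cylinder: section is a regular 32-gon, circumradius r=7 (area = (32/2)·7.000²·sin(360°/32) = 152.95 mm²); the cube at (3, 4.5) is not intersected at this z (z outside [5, 10.5]); Taking the union: only the r=7 cylinder is present, so the union is just that shape — area = 152.95 mm². Checking containment: the cross-section at z = 10.8 is a subset of the cross-section at z = 10.68.

entirely on top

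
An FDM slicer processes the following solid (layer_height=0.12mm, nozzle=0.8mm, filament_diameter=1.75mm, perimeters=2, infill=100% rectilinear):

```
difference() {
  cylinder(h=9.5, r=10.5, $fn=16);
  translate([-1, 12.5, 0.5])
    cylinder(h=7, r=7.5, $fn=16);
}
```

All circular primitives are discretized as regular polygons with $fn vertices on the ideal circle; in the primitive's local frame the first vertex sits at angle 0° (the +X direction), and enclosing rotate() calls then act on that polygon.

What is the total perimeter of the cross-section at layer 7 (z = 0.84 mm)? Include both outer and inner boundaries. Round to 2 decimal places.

66.88 mm

At z = 0.84 mm: the cylinder: section is a regular 16-gon, circumradius r=10.5 (perimeter = 2·16·10.500·sin(180°/16) = 65.55 mm); the r=7.5 cylinder at (-1, 12.5) contributes a regular 16-gon of circumradius 7.5 (perimeter = 2·16·7.500·sin(180°/16) = 46.82 mm); After the difference (first − rest): starting from the r=10.5 cylinder, the r=7.5 cylinder at (-1, 12.5) partially overlaps it — only the 44.38 mm² overlap (of its 172.21 mm²) is removed, clipping the outline — boundary = 66.88 mm. Overall, the cross-section is a single solid region. Total boundary length (outer) = 66.88 mm.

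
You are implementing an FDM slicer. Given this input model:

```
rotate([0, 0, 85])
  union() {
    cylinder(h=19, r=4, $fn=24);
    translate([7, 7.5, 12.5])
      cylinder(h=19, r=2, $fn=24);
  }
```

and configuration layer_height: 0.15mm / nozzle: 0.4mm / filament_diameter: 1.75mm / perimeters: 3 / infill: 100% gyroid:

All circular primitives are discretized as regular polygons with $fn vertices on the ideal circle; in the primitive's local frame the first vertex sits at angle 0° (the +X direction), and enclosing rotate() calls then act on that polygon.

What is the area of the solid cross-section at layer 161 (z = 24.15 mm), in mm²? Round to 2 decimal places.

12.42 mm²

At z = 24.15 mm: the cylinder is not intersected at this z (z outside [0, 19]); the cylinder at (7, 7.5): section is a regular 24-gon, circumradius r=2 (area = (24/2)·2.000²·sin(360°/24) = 12.42 mm²); Merging all regions: only the r=2 cylinder at (7, 7.5) is present, so the union is just that shape — area = 12.42 mm²; (rotated 85° about Z; rotation is an isometry so areas/perimeters/island counts are preserved). Overall, the cross-section is a single solid region. Net area = 12.42 mm².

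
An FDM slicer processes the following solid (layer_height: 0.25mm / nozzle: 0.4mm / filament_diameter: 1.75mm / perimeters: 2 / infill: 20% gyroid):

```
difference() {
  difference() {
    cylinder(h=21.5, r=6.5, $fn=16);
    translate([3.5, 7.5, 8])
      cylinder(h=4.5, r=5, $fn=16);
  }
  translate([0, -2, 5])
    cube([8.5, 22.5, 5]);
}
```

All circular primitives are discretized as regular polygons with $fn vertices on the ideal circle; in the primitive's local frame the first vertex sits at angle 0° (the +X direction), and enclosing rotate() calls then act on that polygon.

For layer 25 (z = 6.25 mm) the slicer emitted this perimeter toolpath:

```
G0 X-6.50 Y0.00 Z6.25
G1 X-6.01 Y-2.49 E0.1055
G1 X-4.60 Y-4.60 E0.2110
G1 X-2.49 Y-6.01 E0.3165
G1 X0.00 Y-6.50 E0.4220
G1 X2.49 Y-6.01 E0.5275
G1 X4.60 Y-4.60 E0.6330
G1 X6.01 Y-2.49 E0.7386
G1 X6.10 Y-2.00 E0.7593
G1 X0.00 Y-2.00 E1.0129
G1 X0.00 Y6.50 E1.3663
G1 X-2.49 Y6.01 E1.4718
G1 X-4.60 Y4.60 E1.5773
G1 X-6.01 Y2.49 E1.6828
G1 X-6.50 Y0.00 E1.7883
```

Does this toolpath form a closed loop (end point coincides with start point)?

Start point (G0): (-6.50, 0.00). End point (last G1): the path returns to the start — closed.

yes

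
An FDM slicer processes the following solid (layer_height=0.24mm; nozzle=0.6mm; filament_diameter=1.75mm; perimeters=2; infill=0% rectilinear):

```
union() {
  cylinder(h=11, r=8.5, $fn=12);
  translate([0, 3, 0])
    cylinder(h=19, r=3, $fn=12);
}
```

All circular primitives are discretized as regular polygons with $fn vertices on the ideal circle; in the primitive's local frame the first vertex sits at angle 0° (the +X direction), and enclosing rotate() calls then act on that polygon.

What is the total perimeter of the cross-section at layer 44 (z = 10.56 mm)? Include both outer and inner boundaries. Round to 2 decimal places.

52.80 mm

At z = 10.56 mm: the r=8.5 cylinder gives a regular 12-gon of circumradius 8.5 (constant along its height) (perimeter = 2·12·8.500·sin(180°/12) = 52.80 mm); the cylinder at (0, 3): section is a regular 12-gon, circumradius r=3 (perimeter = 2·12·3.000·sin(180°/12) = 18.63 mm); Merging all regions: the r=3 cylinder at (0, 3) lies entirely inside the r=8.5 cylinder, so the union is just the r=8.5 cylinder — boundary = 52.80 mm. Overall, the cross-section is a single solid region. Total boundary length (outer) = 52.80 mm.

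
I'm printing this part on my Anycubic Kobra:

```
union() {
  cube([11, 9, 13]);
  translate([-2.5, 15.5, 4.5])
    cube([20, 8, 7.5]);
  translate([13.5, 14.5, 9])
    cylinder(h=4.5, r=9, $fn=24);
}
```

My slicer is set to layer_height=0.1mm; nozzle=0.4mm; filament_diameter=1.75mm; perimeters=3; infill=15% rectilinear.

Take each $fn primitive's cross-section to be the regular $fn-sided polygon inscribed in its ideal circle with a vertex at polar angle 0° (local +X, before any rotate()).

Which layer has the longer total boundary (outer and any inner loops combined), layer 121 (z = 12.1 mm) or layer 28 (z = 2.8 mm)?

layer 121 (z = 12.1 mm)

Layer 121 (z = 12.1): the cube (footprint 11×9) is included at this height (perimeter 40.00 mm); the cube at (-2.5, 15.5) is absent (z outside [4.5, 12]); the cylinder at (13.5, 14.5): section is a regular 24-gon, circumradius r=9 (perimeter = 2·24·9.000·sin(180°/24) = 56.39 mm); Combining (union): the regions partially overlap (shared area 8.65 mm²), so the edge portions inside another operand are dropped and the merged outline is re-measured after clipping — boundary = 83.13 mm. So its perimeter = 83.13 mm. Layer 28 (z = 2.8): the cube (footprint 11×9) is included at this height (perimeter 40.00 mm); the cube at (-2.5, 15.5) does not reach this height (z outside [4.5, 12]); the cylinder at (13.5, 14.5) does not reach this height (z outside [9, 13.5]); Merging all regions: only the 11×9 cube is present, so the union is just that shape — boundary = 40.00 mm. So its perimeter = 40.00 mm. Layer 121 is larger (83.13 vs 40.00 mm).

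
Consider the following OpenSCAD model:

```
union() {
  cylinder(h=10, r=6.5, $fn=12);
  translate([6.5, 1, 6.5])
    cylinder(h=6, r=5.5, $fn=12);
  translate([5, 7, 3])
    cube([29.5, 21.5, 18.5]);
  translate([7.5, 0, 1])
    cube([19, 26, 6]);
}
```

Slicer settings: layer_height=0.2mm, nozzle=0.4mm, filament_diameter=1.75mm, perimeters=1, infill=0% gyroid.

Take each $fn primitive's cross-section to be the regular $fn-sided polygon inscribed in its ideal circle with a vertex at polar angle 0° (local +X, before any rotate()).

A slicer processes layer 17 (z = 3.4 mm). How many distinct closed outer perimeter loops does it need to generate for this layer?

At z = 3.4 mm: the r=6.5 cylinder contributes a regular 12-gon of circumradius 6.5; the cylinder at (6.5, 1) does not reach this height (z outside [6.5, 12.5]); the cube at (5, 7) is present — its section is the full 29.5×21.5 rectangle; the cube at (7.5, 0) is present — its section is the full 19×26 rectangle; Taking the union: the regions partially overlap (shared area 361.00 mm²), so overlapping operands fuse into one piece — 2 connected regions. The result has 2 disconnected regions.

2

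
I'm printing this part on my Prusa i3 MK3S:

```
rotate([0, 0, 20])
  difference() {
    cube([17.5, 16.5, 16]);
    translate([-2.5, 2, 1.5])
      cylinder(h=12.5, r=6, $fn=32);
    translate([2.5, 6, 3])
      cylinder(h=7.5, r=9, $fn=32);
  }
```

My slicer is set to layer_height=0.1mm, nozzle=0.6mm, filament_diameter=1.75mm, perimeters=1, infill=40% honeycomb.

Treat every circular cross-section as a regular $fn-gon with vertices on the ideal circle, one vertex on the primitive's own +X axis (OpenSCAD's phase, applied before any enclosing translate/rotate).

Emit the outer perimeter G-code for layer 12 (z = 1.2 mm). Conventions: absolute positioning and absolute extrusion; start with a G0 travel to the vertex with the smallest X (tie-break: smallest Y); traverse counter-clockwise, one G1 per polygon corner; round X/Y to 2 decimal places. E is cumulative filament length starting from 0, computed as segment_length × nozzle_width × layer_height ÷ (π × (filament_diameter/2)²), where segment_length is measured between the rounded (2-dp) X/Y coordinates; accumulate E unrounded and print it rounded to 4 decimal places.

At z = 1.2 mm: the 17.5×16.5 cube contributes its full rectangle; the cylinder at (-2.5, 2) is not intersected at this z (z outside [1.5, 14]); the cylinder at (2.5, 6) is absent (z outside [3, 10.5]); Taking the first minus the rest: none of the subtracted shapes is present at this height, so the 17.5×16.5 cube is unchanged — 1 connected region; (rotated 20° about Z; rotation is an isometry so areas/perimeters/island counts are preserved). The outline is a single polygon with 4 vertices. Extrusion per mm of travel: 0.6 × 0.1 / (π × 0.875²) = 0.024945. Accumulating E over each segment gives final E = 1.6958.

G0 X-5.64 Y15.50 Z1.20
G1 X0.00 Y0.00 E0.4115
G1 X16.44 Y5.99 E0.8479
G1 X10.80 Y21.49 E1.2594
G1 X-5.64 Y15.50 E1.6958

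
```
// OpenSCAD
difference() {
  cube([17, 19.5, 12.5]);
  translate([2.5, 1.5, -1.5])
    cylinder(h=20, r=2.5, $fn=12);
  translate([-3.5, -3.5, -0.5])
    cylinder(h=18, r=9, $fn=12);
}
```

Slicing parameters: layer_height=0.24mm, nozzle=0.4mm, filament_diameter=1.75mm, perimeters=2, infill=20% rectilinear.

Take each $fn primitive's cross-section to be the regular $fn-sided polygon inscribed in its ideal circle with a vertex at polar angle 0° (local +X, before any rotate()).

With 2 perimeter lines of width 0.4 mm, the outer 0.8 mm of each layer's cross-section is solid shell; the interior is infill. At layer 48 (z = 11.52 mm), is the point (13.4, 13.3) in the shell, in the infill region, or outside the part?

At z = 11.52 mm: the cube (footprint 17×19.5) is included at this height; the r=2.5 cylinder at (2.5, 1.5) gives a regular 12-gon of circumradius 2.5 (constant along its height); the cylinder at (-3.5, -3.5): section is a regular 12-gon, circumradius r=9; Subtracting the remaining from the first: starting from the 17×19.5 cube, the r=2.5 cylinder at (2.5, 1.5) partially overlaps it — only the 16.23 mm² overlap (of its 18.75 mm²) is removed, clipping the outline; the r=9 cylinder at (-3.5, -3.5) partially overlaps it — only the 2.21 mm² overlap (of its 243.00 mm²) is removed, clipping the outline — 1 connected region. Overall, the cross-section is a single solid region. The nearest boundary edge runs (17.00, 19.50)→(17.00, 0.00); distance from the point to it = 3.60 mm. The point is inside the cross-section and 3.60 mm from the nearest boundary — more than the 0.8 mm shell width (2 × 0.4), so it's in the infill interior.

infill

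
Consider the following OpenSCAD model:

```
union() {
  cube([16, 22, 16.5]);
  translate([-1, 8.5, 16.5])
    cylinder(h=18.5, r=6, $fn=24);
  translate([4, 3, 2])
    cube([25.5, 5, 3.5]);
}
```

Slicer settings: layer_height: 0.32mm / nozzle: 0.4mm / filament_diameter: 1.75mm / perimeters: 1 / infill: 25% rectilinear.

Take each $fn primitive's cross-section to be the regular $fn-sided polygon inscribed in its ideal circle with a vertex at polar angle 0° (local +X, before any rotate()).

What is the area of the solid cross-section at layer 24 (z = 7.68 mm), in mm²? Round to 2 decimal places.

352.00 mm²

At z = 7.68 mm: the cube is present — its section is the full 16×22 rectangle (area 352.00 mm²); the cylinder at (-1, 8.5) does not reach this height (z outside [16.5, 35]); the cube at (4, 3) is not intersected at this z (z outside [2, 5.5]); Combining (union): only the 16×22 cube is present, so the union is just that shape — area = 352.00 mm². Overall, the cross-section is a single solid region. Net area = 352.00 mm².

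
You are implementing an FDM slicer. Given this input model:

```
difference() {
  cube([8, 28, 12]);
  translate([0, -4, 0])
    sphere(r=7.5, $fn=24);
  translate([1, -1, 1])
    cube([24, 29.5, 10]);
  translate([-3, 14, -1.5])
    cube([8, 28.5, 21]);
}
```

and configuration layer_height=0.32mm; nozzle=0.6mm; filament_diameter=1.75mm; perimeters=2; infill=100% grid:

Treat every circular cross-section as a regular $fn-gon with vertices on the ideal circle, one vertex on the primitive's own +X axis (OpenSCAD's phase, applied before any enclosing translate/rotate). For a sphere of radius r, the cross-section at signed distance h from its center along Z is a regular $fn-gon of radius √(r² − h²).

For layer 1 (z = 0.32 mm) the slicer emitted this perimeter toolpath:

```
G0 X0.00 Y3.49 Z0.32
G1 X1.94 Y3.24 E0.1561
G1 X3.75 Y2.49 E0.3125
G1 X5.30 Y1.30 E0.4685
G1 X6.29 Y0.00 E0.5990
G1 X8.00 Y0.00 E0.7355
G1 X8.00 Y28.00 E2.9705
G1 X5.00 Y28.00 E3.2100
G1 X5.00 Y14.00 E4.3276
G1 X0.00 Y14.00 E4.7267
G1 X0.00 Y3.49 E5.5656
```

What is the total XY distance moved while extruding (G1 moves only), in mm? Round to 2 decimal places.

Sum the Euclidean lengths of each G1 segment: total = 69.72 mm.

69.72 mm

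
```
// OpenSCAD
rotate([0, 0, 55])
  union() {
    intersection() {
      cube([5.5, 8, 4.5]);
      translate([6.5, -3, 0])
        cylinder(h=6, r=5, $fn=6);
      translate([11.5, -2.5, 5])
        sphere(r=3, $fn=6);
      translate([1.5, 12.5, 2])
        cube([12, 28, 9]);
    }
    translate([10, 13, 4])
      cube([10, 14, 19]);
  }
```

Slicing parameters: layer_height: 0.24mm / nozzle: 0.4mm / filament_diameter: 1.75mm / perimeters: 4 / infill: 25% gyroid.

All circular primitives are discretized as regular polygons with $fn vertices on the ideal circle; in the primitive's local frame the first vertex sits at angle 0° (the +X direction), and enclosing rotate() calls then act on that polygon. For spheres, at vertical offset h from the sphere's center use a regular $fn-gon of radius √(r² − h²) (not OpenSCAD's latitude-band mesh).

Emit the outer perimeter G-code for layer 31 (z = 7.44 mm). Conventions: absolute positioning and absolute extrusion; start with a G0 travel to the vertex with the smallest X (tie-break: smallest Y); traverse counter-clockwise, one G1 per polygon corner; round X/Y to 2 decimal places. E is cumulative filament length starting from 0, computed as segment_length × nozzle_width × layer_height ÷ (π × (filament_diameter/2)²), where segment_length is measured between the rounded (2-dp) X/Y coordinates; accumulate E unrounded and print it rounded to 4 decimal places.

At z = 7.44 mm: the cube is absent (z outside [0, 4.5]); the cylinder at (6.5, -3) does not reach this height (z outside [0, 6]); the r=3 sphere at (11.5, -2.5) contributes a regular 6-gon of circumradius √(3²−2.44²) = 1.745; the 12×28 cube at (1.5, 12.5) contributes its full rectangle; Taking the intersection: at least one operand is absent at this height, so nothing remains; the 10×14 cube at (10, 13) contributes its full rectangle; Combining (union): only the 10×14 cube at (10, 13) is present, so the union is just that shape — 1 connected region; (whole slice rotated 55° about Z — lengths, areas and connectivity unchanged). The outline is a single polygon with 4 vertices. Extrusion per mm of travel: 0.4 × 0.24 / (π × 0.875²) = 0.039912. Accumulating E over each segment gives final E = 1.9155.

G0 X-16.38 Y23.68 Z7.44
G1 X-4.91 Y15.65 E0.5588
G1 X0.82 Y23.84 E0.9578
G1 X-10.65 Y31.87 E1.5166
G1 X-16.38 Y23.68 E1.9155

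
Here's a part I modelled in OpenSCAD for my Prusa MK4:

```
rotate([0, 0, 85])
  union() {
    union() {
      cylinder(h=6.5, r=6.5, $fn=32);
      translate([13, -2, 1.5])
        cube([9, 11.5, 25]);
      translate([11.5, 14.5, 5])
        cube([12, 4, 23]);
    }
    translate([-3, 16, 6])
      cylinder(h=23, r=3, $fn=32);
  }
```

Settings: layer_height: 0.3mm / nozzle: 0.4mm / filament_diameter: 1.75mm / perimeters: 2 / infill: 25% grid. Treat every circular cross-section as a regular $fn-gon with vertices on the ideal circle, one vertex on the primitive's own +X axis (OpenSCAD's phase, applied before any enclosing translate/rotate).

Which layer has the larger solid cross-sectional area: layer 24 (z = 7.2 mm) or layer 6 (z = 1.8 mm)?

Layer 24 (z = 7.2): the cylinder does not reach this height (z outside [0, 6.5]); the 9×11.5 cube at (13, -2) contributes its full rectangle (area 103.50 mm²); the cube at (11.5, 14.5) is present — its section is the full 12×4 rectangle (area 48.00 mm²); Taking the union: the 2 present regions are separate (no shared area or edge), so areas and boundary lengths simply add and each stays a separate island — area = 151.50 mm²; the r=3 cylinder at (-3, 16) gives a regular 32-gon of circumradius 3 (constant along its height) (area = (32/2)·3.000²·sin(360°/32) = 28.09 mm²); Merging all regions: the 2 present regions are separate (no shared area or edge), so areas and boundary lengths simply add and each stays a separate island — area = 179.59 mm²; (whole slice rotated 85° about Z — lengths, areas and connectivity unchanged). So its area = 179.59 mm². Layer 6 (z = 1.8): the cylinder: section is a regular 32-gon, circumradius r=6.5 (area = (32/2)·6.500²·sin(360°/32) = 131.88 mm²); the cube at (13, -2) (footprint 9×11.5) is included at this height (area 103.50 mm²); the cube at (11.5, 14.5) does not reach this height (z outside [5, 28]); Combining (union): the 2 present regions are separate (no shared area or edge), so areas and boundary lengths simply add and each stays a separate island — area = 235.38 mm²; the cylinder at (-3, 16) is absent (z outside [6, 29]); Merging all regions: only that combined region is present, so the union is just that shape — area = 235.38 mm²; (whole slice rotated 85° about Z — lengths, areas and connectivity unchanged). So its area = 235.38 mm². Layer 6 is larger (235.38 vs 179.59 mm²).

layer 6 (z = 1.8 mm)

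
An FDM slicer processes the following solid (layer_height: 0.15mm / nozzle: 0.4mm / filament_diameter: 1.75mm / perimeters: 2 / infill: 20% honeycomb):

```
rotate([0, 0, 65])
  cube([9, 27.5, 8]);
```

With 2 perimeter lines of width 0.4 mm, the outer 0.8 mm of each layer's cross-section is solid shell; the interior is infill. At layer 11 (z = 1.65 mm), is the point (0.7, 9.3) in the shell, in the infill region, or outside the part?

At z = 1.65 mm: the cube (footprint 9×27.5) is included at this height; (rotated 65° about Z; rotation is an isometry so areas/perimeters/island counts are preserved). Overall, the cross-section is a single solid region. Undo the 65° rotation: the query point maps to (8.724, 3.296) in the un-rotated model frame. The nearest boundary edge runs (9.00, 0.00)→(9.00, 27.50); distance from the point to it = 0.28 mm. The point is inside the cross-section, 0.28 mm from the nearest boundary — within the 0.8 mm shell band (2 × 0.4).

shell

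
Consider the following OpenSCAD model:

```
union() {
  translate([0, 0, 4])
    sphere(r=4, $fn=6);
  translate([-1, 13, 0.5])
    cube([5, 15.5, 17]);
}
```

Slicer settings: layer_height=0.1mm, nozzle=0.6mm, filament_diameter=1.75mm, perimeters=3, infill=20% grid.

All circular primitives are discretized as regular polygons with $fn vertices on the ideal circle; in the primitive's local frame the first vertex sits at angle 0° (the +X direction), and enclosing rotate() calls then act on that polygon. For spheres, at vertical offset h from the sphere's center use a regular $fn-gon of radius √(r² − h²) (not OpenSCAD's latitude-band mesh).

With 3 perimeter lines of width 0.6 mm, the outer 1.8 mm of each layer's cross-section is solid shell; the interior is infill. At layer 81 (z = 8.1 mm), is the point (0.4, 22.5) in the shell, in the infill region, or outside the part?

At z = 8.1 mm: the sphere does not reach this height (|z−center|=4.100 > r=4); the 5×15.5 cube at (-1, 13) contributes its full rectangle; Taking the union: only the 5×15.5 cube at (-1, 13) is present, so the union is just that shape — 1 connected region. Overall, the cross-section is a single solid region. The nearest boundary edge runs (-1.00, 28.50)→(-1.00, 13.00); distance from the point to it = 1.40 mm. The point is inside the cross-section, 1.40 mm from the nearest boundary — within the 1.8 mm shell band (3 × 0.6).

shell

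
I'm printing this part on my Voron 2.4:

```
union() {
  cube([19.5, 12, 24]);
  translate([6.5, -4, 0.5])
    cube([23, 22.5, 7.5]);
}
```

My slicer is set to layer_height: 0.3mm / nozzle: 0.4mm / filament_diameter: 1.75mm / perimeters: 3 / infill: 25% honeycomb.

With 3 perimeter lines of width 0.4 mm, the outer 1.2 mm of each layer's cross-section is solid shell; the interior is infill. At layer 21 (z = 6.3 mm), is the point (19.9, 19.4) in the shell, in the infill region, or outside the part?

outside

At z = 6.3 mm: the 19.5×12 cube contributes its full rectangle; the cube at (6.5, -4) (footprint 23×22.5) is included at this height; Taking the union: the regions partially overlap (shared area 156.00 mm²), so overlapping operands fuse into one piece — 1 connected region. Overall, the cross-section is a single solid region. The nearest boundary edge runs (6.50, 18.50)→(29.50, 18.50); distance from the point to it = 0.90 mm. The point is not inside any of the regions above, so it lies outside the cross-section (0.90 mm from the nearest boundary).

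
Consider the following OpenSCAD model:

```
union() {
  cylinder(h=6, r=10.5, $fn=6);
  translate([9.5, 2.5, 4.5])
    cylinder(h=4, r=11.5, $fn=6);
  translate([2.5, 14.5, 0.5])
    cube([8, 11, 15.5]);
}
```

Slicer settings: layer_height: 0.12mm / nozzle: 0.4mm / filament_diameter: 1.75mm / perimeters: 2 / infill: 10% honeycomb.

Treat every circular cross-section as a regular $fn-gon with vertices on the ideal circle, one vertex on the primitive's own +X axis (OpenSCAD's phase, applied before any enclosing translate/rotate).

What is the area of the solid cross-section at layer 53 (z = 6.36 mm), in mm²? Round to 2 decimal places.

At z = 6.36 mm: the cylinder is not intersected at this z (z outside [0, 6]); the cylinder at (9.5, 2.5): section is a regular 6-gon, circumradius r=11.5 (area = (6/2)·11.500²·sin(360°/6) = 343.60 mm²); the 8×11 cube at (2.5, 14.5) contributes its full rectangle (area 88.00 mm²); Combining (union): the 2 present regions are separate (no shared area or edge), so areas and boundary lengths simply add and each stays a separate island — area = 431.60 mm². Overall, the cross-section has 2 separate islands. Net area = 431.60 mm².

431.60 mm²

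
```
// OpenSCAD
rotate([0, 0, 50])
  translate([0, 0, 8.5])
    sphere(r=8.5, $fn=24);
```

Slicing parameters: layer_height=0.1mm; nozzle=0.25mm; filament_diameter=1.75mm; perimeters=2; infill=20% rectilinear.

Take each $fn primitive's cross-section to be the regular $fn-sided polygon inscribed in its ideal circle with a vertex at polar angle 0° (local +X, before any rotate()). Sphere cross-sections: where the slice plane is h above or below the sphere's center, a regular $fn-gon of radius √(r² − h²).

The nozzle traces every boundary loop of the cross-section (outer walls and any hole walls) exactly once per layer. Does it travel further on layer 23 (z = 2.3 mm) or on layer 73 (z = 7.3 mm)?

Layer 23 (z = 2.3): the r=8.5 sphere slices to a regular 24-gon of circumradius 5.815 (√(r²−h²) with h=6.2 from center) (perimeter = 2·24·5.815·sin(180°/24) = 36.43 mm); (rotated 50° about Z; rotation is an isometry so areas/perimeters/island counts are preserved). So its perimeter = 36.43 mm. Layer 73 (z = 7.3): the sphere: section is a regular 24-gon, circumradius = √(r²−h²) = √(8.5²−1.2²) = 8.415 (perimeter = 2·24·8.415·sin(180°/24) = 52.72 mm); (rotated 50° about Z; rotation is an isometry so areas/perimeters/island counts are preserved). So its perimeter = 52.72 mm. Layer 73 is larger (52.72 vs 36.43 mm).

layer 73 (z = 7.3 mm)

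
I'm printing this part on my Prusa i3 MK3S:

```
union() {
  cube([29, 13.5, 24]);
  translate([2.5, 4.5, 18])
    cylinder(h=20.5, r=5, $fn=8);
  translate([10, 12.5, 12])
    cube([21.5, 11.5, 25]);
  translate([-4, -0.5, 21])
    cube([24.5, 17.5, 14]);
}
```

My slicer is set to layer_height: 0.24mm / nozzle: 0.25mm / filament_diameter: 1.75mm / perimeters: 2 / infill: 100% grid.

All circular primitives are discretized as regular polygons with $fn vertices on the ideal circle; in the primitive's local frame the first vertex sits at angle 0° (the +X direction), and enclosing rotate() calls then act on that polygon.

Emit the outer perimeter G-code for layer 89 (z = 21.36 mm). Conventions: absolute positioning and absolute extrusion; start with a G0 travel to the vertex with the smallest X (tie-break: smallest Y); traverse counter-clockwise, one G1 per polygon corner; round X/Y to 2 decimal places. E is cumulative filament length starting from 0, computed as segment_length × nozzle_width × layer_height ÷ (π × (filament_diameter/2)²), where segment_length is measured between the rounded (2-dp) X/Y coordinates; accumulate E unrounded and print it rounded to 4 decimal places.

G0 X-4.00 Y-0.50 Z21.36
G1 X20.50 Y-0.50 E0.6112
G1 X20.50 Y0.00 E0.6236
G1 X29.00 Y0.00 E0.8357
G1 X29.00 Y12.50 E1.1475
G1 X31.50 Y12.50 E1.2098
G1 X31.50 Y24.00 E1.4967
G1 X10.00 Y24.00 E2.0330
G1 X10.00 Y17.00 E2.2076
G1 X-4.00 Y17.00 E2.5569
G1 X-4.00 Y-0.50 E2.9934

At z = 21.36 mm: the 29×13.5 cube contributes its full rectangle; the r=5 cylinder at (2.5, 4.5) gives a regular 8-gon of circumradius 5 (constant along its height); the cube at (10, 12.5) is present — its section is the full 21.5×11.5 rectangle; the cube at (-4, -0.5) (footprint 24.5×17.5) is included at this height; Combining (union): the regions partially overlap (shared area 403.21 mm²), so overlapping operands fuse into one piece — 1 connected region. The outline is a single polygon with 10 vertices. Extrusion per mm of travel: 0.25 × 0.24 / (π × 0.875²) = 0.024945. Accumulating E over each segment gives final E = 2.9934.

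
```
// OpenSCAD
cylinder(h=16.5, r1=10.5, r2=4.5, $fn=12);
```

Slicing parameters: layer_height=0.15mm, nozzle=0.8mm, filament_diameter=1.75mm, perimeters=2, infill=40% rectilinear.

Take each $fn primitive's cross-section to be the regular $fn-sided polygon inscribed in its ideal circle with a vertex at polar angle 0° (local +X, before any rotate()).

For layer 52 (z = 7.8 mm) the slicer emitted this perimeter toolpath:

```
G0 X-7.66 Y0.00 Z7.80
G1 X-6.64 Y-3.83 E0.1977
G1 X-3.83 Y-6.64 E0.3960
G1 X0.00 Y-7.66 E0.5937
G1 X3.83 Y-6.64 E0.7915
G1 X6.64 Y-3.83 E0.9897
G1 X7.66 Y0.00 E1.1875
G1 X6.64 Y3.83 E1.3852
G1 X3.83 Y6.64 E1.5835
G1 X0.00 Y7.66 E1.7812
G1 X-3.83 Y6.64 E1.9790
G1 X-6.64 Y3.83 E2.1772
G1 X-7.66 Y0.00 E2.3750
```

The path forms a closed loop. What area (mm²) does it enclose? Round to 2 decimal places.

176.19 mm²

Apply the shoelace formula to the sequence of (X, Y) vertices; enclosed area = 176.19 mm².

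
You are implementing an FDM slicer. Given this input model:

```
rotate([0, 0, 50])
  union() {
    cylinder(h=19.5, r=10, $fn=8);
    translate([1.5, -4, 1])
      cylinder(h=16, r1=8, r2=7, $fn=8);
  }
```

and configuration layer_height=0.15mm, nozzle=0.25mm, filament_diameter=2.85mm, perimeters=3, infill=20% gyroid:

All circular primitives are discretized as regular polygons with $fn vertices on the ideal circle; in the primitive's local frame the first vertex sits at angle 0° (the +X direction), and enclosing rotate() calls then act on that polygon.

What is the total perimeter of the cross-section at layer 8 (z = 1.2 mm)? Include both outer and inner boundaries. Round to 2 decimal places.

65.15 mm

At z = 1.2 mm: the r=10 cylinder contributes a regular 8-gon of circumradius 10 (perimeter = 2·8·10.000·sin(180°/8) = 61.23 mm); the cone at (1.5, -4) contributes a regular 8-gon of circumradius 7.987 (interpolated between r1=8 and r2=7 at t=0.012) (perimeter = 2·8·7.987·sin(180°/8) = 48.91 mm); Taking the union: the regions partially overlap (shared area 150.93 mm²), so the edge portions inside another operand are dropped and the merged outline is re-measured after clipping — boundary = 65.15 mm; (whole slice rotated 50° about Z — lengths, areas and connectivity unchanged). Overall, the cross-section is a single solid region. Total boundary length (outer) = 65.15 mm.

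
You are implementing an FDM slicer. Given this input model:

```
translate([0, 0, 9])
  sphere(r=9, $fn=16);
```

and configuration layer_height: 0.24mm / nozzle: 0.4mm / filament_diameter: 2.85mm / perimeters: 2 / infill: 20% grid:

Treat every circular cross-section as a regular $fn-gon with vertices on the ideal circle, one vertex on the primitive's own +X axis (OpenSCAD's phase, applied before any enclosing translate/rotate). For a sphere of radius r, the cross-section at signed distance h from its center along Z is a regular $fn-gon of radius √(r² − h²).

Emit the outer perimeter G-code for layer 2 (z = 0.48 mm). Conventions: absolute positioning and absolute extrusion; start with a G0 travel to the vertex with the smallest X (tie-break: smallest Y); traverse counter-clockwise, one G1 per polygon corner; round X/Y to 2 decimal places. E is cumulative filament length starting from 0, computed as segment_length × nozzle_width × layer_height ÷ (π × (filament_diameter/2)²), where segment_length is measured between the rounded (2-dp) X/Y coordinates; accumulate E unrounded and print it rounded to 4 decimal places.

G0 X-2.90 Y0.00 Z0.48
G1 X-2.68 Y-1.11 E0.0170
G1 X-2.05 Y-2.05 E0.0341
G1 X-1.11 Y-2.68 E0.0511
G1 X0.00 Y-2.90 E0.0681
G1 X1.11 Y-2.68 E0.0851
G1 X2.05 Y-2.05 E0.1022
G1 X2.68 Y-1.11 E0.1192
G1 X2.90 Y0.00 E0.1362
G1 X2.68 Y1.11 E0.1533
G1 X2.05 Y2.05 E0.1703
G1 X1.11 Y2.68 E0.1873
G1 X0.00 Y2.90 E0.2043
G1 X-1.11 Y2.68 E0.2214
G1 X-2.05 Y2.05 E0.2384
G1 X-2.68 Y1.11 E0.2554
G1 X-2.90 Y0.00 E0.2725

At z = 0.48 mm: the r=9 sphere contributes a regular 16-gon of circumradius √(9²−8.52²) = 2.900. The outline is a single polygon with 16 vertices. Extrusion per mm of travel: 0.4 × 0.24 / (π × 1.425²) = 0.015048. Accumulating E over each segment gives final E = 0.2725.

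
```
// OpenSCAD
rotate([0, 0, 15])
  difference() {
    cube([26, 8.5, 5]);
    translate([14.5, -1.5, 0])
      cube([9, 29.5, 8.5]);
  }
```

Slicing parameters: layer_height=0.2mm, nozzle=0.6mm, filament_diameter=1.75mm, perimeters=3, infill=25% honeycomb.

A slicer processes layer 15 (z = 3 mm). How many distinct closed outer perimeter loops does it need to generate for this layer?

2

At z = 3 mm: the cube (footprint 26×8.5) is included at this height; the cube at (14.5, -1.5) (footprint 9×29.5) is included at this height; Subtracting the remaining from the first: starting from the 26×8.5 cube, the 9×29.5 cube at (14.5, -1.5) partially overlaps it — only the 76.50 mm² overlap (of its 265.50 mm²) is removed, clipping the outline — 2 connected regions; (whole slice rotated 15° about Z — lengths, areas and connectivity unchanged). The result has 2 disconnected regions.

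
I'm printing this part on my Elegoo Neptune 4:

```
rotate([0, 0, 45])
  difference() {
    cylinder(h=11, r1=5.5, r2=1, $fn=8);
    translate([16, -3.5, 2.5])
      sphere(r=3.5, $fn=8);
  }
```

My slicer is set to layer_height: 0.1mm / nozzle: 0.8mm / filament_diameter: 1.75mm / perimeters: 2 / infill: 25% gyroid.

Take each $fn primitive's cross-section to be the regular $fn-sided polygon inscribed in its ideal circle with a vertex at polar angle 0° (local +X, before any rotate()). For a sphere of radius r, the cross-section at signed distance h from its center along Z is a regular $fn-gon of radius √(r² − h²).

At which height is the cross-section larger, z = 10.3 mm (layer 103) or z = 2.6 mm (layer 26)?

Layer 103 (z = 10.3): the cone contributes a regular 8-gon of circumradius 1.286 (interpolated between r1=5.5 and r2=1 at t=0.936) (area = (8/2)·1.286²·sin(360°/8) = 4.68 mm²); the sphere at (16, -3.5) does not reach this height (|z−center|=7.800 > r=3.5); Taking the first minus the rest: none of the subtracted shapes is present at this height, so the cone is unchanged — area = 4.68 mm²; (rotated 45° about Z; rotation is an isometry so areas/perimeters/island counts are preserved). So its area = 4.68 mm². Layer 26 (z = 2.6): the cone contributes a regular 8-gon of circumradius 4.436 (interpolated between r1=5.5 and r2=1 at t=0.236) (area = (8/2)·4.436²·sin(360°/8) = 55.67 mm²); the sphere at (16, -3.5): section is a regular 8-gon, circumradius = √(r²−h²) = √(3.5²−0.1²) = 3.499 (area = (8/2)·3.499²·sin(360°/8) = 34.62 mm²); Subtracting the remaining from the first: starting from the cone (55.67 mm²), the r=3.5 sphere at (16, -3.5) misses the remaining region (no effect) — area = 55.67 mm²; (rotated 45° about Z; rotation is an isometry so areas/perimeters/island counts are preserved). So its area = 55.67 mm². Layer 26 is larger (55.67 vs 4.68 mm²).

layer 26 (z = 2.6 mm)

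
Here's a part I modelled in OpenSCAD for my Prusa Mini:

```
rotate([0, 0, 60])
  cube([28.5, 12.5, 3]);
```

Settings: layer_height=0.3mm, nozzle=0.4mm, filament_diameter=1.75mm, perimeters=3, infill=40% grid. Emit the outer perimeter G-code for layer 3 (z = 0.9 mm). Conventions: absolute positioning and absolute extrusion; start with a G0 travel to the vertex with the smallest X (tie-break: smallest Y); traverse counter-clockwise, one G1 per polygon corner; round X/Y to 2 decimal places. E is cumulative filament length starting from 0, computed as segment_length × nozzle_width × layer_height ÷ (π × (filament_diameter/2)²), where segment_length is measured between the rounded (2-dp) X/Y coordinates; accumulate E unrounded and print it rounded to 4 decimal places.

At z = 0.9 mm: the cube (footprint 28.5×12.5) is included at this height; (rotated 60° about Z; rotation is an isometry so areas/perimeters/island counts are preserved). The outline is a single polygon with 4 vertices. Extrusion per mm of travel: 0.4 × 0.3 / (π × 0.875²) = 0.049890. Accumulating E over each segment gives final E = 4.0913.

G0 X-10.83 Y6.25 Z0.90
G1 X0.00 Y0.00 E0.6238
G1 X14.25 Y24.68 E2.0456
G1 X3.42 Y30.93 E2.6695
G1 X-10.83 Y6.25 E4.0913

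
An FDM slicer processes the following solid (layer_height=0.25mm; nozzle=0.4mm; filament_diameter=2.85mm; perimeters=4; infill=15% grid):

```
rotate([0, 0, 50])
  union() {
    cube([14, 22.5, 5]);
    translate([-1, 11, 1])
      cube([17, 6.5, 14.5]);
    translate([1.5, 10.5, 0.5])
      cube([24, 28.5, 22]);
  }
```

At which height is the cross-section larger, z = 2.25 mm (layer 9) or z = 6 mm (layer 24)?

layer 9 (z = 2.25 mm)

Layer 9 (z = 2.25): the cube is present — its section is the full 14×22.5 rectangle (area 315.00 mm²); the cube at (-1, 11) (footprint 17×6.5) is included at this height (area 110.50 mm²); the cube at (1.5, 10.5) (footprint 24×28.5) is included at this height (area 684.00 mm²); Merging all regions: the regions partially overlap — summed areas 1109.50 mm² minus the doubly-counted overlap 254.00 mm² gives 855.50 mm² — area = 855.50 mm²; (rotated 50° about Z; rotation is an isometry so areas/perimeters/island counts are preserved). So its area = 855.50 mm². Layer 24 (z = 6): the cube is not intersected at this z (z outside [0, 5]); the 17×6.5 cube at (-1, 11) contributes its full rectangle (area 110.50 mm²); the cube at (1.5, 10.5) (footprint 24×28.5) is included at this height (area 684.00 mm²); Merging all regions: the regions partially overlap — summed areas 794.50 mm² minus the doubly-counted overlap 94.25 mm² gives 700.25 mm² — area = 700.25 mm²; (rotated 50° about Z; rotation is an isometry so areas/perimeters/island counts are preserved). So its area = 700.25 mm². Layer 9 is larger (855.50 vs 700.25 mm²).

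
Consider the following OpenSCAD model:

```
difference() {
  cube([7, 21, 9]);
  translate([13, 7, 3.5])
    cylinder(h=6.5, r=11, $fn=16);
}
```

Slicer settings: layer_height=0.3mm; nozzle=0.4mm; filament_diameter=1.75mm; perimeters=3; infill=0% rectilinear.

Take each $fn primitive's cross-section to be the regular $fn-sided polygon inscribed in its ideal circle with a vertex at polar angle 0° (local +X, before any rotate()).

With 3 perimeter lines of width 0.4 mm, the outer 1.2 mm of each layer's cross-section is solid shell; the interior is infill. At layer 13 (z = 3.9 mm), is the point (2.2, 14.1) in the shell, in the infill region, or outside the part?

infill

At z = 3.9 mm: the cube (footprint 7×21) is included at this height; the cylinder at (13, 7): section is a regular 16-gon, circumradius r=11; Subtracting the remaining from the first: starting from the 7×21 cube, the r=11 cylinder at (13, 7) partially overlaps it — only the 59.24 mm² overlap (of its 370.44 mm²) is removed, clipping the outline — 1 connected region. Overall, the cross-section is a single solid region. The nearest boundary edge runs (5.22, 14.78)→(2.84, 11.21); distance from the point to it = 2.14 mm. The point is inside the cross-section and 2.14 mm from the nearest boundary — more than the 1.2 mm shell width (3 × 0.4), so it's in the infill interior.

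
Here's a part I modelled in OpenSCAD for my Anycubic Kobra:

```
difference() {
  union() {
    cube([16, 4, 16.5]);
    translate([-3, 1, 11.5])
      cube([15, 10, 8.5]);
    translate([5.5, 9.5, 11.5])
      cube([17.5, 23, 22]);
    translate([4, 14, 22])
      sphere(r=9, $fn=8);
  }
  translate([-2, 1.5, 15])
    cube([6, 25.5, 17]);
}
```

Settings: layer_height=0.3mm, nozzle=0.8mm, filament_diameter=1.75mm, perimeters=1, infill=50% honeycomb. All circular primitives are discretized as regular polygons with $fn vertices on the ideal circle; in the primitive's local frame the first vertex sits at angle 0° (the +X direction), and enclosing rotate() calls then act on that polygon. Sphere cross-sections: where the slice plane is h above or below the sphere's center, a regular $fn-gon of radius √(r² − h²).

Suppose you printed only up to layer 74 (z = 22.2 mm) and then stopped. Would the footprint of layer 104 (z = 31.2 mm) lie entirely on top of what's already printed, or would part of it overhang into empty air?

Compare the two slices. At z = 22.2: the cube does not reach this height (z outside [0, 16.5]); the cube at (-3, 1) is not intersected at this z (z outside [11.5, 20]); the cube at (5.5, 9.5) (footprint 17.5×23) is included at this height (area 402.50 mm²); the r=9 sphere at (4, 14) slices to a regular 8-gon of circumradius 8.998 (√(r²−h²) with h=0.2 from center) (area = (8/2)·8.998²·sin(360°/8) = 228.99 mm²); Merging all regions: the regions partially overlap — summed areas 631.49 mm² minus the doubly-counted overlap 73.76 mm² gives 557.73 mm² — area = 557.73 mm²; the 6×25.5 cube at (-2, 1.5) contributes its full rectangle (area 153.00 mm²); After the difference (first − rest): starting from that combined region (557.73 mm²), the 6×25.5 cube at (-2, 1.5) partially overlaps it — only the 93.06 mm² overlap (of its 153.00 mm²) is removed, clipping the outline — area = 464.67 mm². At z = 31.2: the cube does not reach this height (z outside [0, 16.5]); the cube at (-3, 1) does not reach this height (z outside [11.5, 20]); the cube at (5.5, 9.5) is present — its section is the full 17.5×23 rectangle (area 402.50 mm²); the sphere at (4, 14) does not reach this height (|z−center|=9.200 > r=9); Merging all regions: only the 17.5×23 cube at (5.5, 9.5) is present, so the union is just that shape — area = 402.50 mm²; the cube at (-2, 1.5) (footprint 6×25.5) is included at this height (area 153.00 mm²); Taking the first minus the rest: starting from that combined region (402.50 mm²), the 6×25.5 cube at (-2, 1.5) misses the remaining region (no effect) — area = 402.50 mm². Checking containment: the cross-section at z = 31.2 is a subset of the cross-section at z = 22.2.

entirely on top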